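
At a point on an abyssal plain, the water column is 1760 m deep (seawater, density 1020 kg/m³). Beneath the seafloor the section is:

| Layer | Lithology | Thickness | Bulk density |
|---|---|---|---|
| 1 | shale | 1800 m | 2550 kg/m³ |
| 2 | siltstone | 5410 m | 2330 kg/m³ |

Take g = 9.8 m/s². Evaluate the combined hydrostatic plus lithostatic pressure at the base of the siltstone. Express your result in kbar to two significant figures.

1.9 kbar

seawater: 1020 kg/m³ × 9.8 m/s² × 1760 m = 1.759×10^7 Pa = 0.1759 kbar
shale: 2550 kg/m³ × 9.8 m/s² × 1800 m = 4.498×10^7 Pa = 0.4498 kbar
siltstone: 2330 kg/m³ × 9.8 m/s² × 5410 m = 1.235×10^8 Pa = 1.235 kbar
Total = 0.1759 + 0.4498 + 1.235 = 1.8611 kbar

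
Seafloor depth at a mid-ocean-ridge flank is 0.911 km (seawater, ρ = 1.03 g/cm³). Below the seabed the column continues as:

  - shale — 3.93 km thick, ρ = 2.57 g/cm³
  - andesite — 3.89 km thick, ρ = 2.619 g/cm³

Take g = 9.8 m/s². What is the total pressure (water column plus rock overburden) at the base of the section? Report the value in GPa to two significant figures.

seawater: 1030 kg/m³ × 9.8 m/s² × 911 m = 9.196×10^6 Pa = 9.196×10^-3 GPa
shale: 2570 kg/m³ × 9.8 m/s² × 3930 m = 9.898×10^7 Pa = 0.09898 GPa
andesite: 2619 kg/m³ × 9.8 m/s² × 3890 m = 9.984×10^7 Pa = 0.09984 GPa
Total = 9.196×10^-3 + 0.09898 + 0.09984 = 0.20802 GPa

0.21 GPa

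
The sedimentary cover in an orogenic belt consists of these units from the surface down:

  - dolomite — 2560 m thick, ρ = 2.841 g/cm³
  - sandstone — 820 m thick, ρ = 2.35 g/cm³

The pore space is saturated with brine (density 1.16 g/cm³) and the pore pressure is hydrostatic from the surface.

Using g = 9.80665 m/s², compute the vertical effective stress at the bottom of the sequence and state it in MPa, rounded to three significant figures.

Overburden (lithostatic) stress σ_v:
dolomite: 2841 kg/m³ × 9.80665 m/s² × 2560 m = 7.132×10^7 Pa = 71.32 MPa
sandstone: 2350 kg/m³ × 9.80665 m/s² × 820 m = 1.890×10^7 Pa = 18.90 MPa
Total = 71.32 + 18.90 = 90.221 MPa
Pore pressure P_p = 1160 kg/m³ × 9.80665 m/s² × 3380 m = 3.845×10^7 Pa = 38.45 MPa
Effective stress σ' = σ_v − P_p = 90.22 − 38.45 = 51.771 MPa

51.8 MPa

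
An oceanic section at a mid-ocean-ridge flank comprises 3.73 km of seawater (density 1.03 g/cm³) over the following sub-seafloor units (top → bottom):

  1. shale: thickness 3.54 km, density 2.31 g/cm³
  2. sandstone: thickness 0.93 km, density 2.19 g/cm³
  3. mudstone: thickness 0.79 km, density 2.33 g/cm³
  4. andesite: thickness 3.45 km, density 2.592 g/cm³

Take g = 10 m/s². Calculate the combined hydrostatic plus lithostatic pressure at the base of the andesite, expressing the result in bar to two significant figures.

seawater: 1030 kg/m³ × 10 m/s² × 3730 m = 3.842×10^7 Pa = 384.2 bar
shale: 2310 kg/m³ × 10 m/s² × 3540 m = 8.177×10^7 Pa = 817.7 bar
sandstone: 2190 kg/m³ × 10 m/s² × 930 m = 2.037×10^7 Pa = 203.7 bar
mudstone: 2330 kg/m³ × 10 m/s² × 790 m = 1.841×10^7 Pa = 184.1 bar
andesite: 2592 kg/m³ × 10 m/s² × 3450 m = 8.942×10^7 Pa = 894.2 bar
Total = 384.2 + 817.7 + 203.7 + 184.1 + 894.2 = 2483.9 bar

2500 bar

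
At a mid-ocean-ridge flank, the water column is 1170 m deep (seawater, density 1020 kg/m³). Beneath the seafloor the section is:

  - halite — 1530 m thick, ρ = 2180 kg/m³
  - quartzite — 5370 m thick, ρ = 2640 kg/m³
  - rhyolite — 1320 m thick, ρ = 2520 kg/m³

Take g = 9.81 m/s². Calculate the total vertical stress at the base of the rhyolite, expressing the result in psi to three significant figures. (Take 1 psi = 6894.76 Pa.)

31300 psi

seawater: 1020 kg/m³ × 9.81 m/s² × 1170 m = 1.171×10^7 Pa = 1698 psi
halite: 2180 kg/m³ × 9.81 m/s² × 1530 m = 3.272×10^7 Pa = 4746 psi
quartzite: 2640 kg/m³ × 9.81 m/s² × 5370 m = 1.391×10^8 Pa = 20171 psi
rhyolite: 2520 kg/m³ × 9.81 m/s² × 1320 m = 3.263×10^7 Pa = 4733 psi
Total = 1698 + 4746 + 20171 + 4733 = 31348 psi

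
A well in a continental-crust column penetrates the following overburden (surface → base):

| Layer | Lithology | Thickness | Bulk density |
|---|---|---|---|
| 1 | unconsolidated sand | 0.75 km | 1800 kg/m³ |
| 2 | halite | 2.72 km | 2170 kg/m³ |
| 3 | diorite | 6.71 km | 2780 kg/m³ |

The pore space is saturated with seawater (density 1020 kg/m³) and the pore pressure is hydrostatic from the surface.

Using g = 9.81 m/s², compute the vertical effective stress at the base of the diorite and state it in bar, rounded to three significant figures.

1520 bar

Overburden (lithostatic) stress σ_v:
unconsolidated sand: 1800 kg/m³ × 9.81 m/s² × 750 m = 1.324×10^7 Pa = 13.24 MPa
halite: 2170 kg/m³ × 9.81 m/s² × 2720 m = 5.790×10^7 Pa = 57.90 MPa
diorite: 2780 kg/m³ × 9.81 m/s² × 6710 m = 1.830×10^8 Pa = 183.0 MPa
Total = 13.24 + 57.90 + 183.0 = 254.14 MPa
Pore pressure P_p = 1020 kg/m³ × 9.81 m/s² × 10180 m = 1.019×10^8 Pa = 101.9 MPa
Effective stress σ' = σ_v − P_p = 254.1 − 101.9 = 152.28 MPa = 1522.8 bar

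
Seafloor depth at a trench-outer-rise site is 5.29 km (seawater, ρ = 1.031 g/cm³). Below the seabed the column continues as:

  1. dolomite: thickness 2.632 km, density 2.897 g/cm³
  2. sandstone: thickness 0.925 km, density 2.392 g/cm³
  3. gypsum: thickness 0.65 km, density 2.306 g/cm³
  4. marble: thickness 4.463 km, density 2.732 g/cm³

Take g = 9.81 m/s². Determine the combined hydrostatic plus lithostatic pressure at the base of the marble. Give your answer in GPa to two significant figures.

0.28 GPa

seawater: 1031 kg/m³ × 9.81 m/s² × 5290 m = 5.350×10^7 Pa = 0.05350 GPa
dolomite: 2897 kg/m³ × 9.81 m/s² × 2632 m = 7.480×10^7 Pa = 0.07480 GPa
sandstone: 2392 kg/m³ × 9.81 m/s² × 925 m = 2.171×10^7 Pa = 0.02171 GPa
gypsum: 2306 kg/m³ × 9.81 m/s² × 650 m = 1.470×10^7 Pa = 0.01470 GPa
marble: 2732 kg/m³ × 9.81 m/s² × 4463 m = 1.196×10^8 Pa = 0.1196 GPa
Total = 0.05350 + 0.07480 + 0.02171 + 0.01470 + 0.1196 = 0.28433 GPa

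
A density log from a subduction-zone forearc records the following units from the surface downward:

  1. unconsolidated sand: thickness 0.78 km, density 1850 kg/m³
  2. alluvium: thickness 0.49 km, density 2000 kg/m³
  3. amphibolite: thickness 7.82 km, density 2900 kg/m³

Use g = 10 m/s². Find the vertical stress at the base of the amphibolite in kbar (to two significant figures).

2.5 kbar

unconsolidated sand: 1850 kg/m³ × 10 m/s² × 780 m = 1.443×10^7 Pa = 0.1443 kbar
alluvium: 2000 kg/m³ × 10 m/s² × 490 m = 9.800×10^6 Pa = 0.09800 kbar
amphibolite: 2900 kg/m³ × 10 m/s² × 7820 m = 2.268×10^8 Pa = 2.268 kbar
Total = 0.1443 + 0.09800 + 2.268 = 2.5101 kbar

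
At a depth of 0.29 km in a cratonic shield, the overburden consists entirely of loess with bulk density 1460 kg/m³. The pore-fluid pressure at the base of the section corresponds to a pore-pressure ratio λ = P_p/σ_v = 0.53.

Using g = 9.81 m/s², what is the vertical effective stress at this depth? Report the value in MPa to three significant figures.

1.95 MPa

Overburden (lithostatic) stress σ_v:
loess: 1460 kg/m³ × 9.81 m/s² × 290 m = 4.154×10^6 Pa = 4.154 MPa
Pore pressure P_p = λ·σ_v = 0.53 × 4.154 MPa = 2.201 MPa
Effective stress σ' = σ_v − P_p = 4.154 − 2.201 = 1.9522 MPa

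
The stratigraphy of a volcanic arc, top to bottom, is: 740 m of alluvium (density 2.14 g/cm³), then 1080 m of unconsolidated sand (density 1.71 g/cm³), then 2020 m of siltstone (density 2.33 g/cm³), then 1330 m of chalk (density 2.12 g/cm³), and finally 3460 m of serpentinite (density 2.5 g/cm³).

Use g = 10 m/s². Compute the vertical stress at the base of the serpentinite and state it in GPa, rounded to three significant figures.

alluvium: 2140 kg/m³ × 10 m/s² × 740 m = 1.584×10^7 Pa = 0.01584 GPa
unconsolidated sand: 1710 kg/m³ × 10 m/s² × 1080 m = 1.847×10^7 Pa = 0.01847 GPa
siltstone: 2330 kg/m³ × 10 m/s² × 2020 m = 4.707×10^7 Pa = 0.04707 GPa
chalk: 2120 kg/m³ × 10 m/s² × 1330 m = 2.820×10^7 Pa = 0.02820 GPa
serpentinite: 2500 kg/m³ × 10 m/s² × 3460 m = 8.650×10^7 Pa = 0.08650 GPa
Total = 0.01584 + 0.01847 + 0.04707 + 0.02820 + 0.08650 = 0.19607 GPa

0.196 GPa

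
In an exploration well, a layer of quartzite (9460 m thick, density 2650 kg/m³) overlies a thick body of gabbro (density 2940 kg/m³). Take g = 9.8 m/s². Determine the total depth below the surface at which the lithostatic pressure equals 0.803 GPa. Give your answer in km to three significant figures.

Pressure at base of upper layers: 2650×9.8×9460 = 2.457×10^8 Pa = 0.2457 GPa
Remaining pressure to be supplied by gabbro: 8.030×10^8 − 2.457×10^8 = 5.573×10^8 Pa
Additional depth in gabbro = 5.573×10^8 Pa / (2940 kg/m³ × 9.8 m/s²) = 19343 m
Total depth = 9460 m + 19343 m = 28803 m
= 28.803 km

28.8 km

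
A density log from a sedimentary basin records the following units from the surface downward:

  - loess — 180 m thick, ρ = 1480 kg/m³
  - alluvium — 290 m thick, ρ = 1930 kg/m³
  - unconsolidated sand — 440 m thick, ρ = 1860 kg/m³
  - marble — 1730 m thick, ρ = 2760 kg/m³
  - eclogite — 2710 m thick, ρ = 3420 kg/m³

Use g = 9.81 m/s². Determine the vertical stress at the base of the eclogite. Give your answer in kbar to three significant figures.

loess: 1480 kg/m³ × 9.81 m/s² × 180 m = 2.613×10^6 Pa = 0.02613 kbar
alluvium: 1930 kg/m³ × 9.81 m/s² × 290 m = 5.491×10^6 Pa = 0.05491 kbar
unconsolidated sand: 1860 kg/m³ × 9.81 m/s² × 440 m = 8.029×10^6 Pa = 0.08029 kbar
marble: 2760 kg/m³ × 9.81 m/s² × 1730 m = 4.684×10^7 Pa = 0.4684 kbar
eclogite: 3420 kg/m³ × 9.81 m/s² × 2710 m = 9.092×10^7 Pa = 0.9092 kbar
Total = 0.02613 + 0.05491 + 0.08029 + 0.4684 + 0.9092 = 1.5389 kbar

1.54 kbar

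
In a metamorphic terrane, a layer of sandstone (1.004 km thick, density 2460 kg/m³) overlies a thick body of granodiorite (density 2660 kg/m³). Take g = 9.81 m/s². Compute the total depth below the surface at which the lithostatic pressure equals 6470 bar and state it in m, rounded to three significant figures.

24900 m

Pressure at base of upper layers: 2460×9.81×1004 = 2.423×10^7 Pa = 242.3 bar
Remaining pressure to be supplied by granodiorite: 6.470×10^8 − 2.423×10^7 = 6.228×10^8 Pa
Additional depth in granodiorite = 6.228×10^8 Pa / (2660 kg/m³ × 9.81 m/s²) = 23866 m
Total depth = 1004 m + 23866 m = 24870 m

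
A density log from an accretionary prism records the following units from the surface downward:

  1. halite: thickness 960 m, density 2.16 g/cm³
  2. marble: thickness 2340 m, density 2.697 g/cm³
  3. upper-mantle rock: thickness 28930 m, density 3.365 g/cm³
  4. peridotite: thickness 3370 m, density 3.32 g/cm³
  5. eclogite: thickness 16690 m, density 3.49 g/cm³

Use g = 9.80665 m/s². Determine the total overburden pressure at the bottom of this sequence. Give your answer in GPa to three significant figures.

halite: 2160 kg/m³ × 9.80665 m/s² × 960 m = 2.034×10^7 Pa = 0.02034 GPa
marble: 2697 kg/m³ × 9.80665 m/s² × 2340 m = 6.189×10^7 Pa = 0.06189 GPa
upper-mantle rock: 3365 kg/m³ × 9.80665 m/s² × 28930 m = 9.547×10^8 Pa = 0.9547 GPa
peridotite: 3320 kg/m³ × 9.80665 m/s² × 3370 m = 1.097×10^8 Pa = 0.1097 GPa
eclogite: 3490 kg/m³ × 9.80665 m/s² × 16690 m = 5.712×10^8 Pa = 0.5712 GPa
Total = 0.02034 + 0.06189 + 0.9547 + 0.1097 + 0.5712 = 1.7178 GPa

1.72 GPa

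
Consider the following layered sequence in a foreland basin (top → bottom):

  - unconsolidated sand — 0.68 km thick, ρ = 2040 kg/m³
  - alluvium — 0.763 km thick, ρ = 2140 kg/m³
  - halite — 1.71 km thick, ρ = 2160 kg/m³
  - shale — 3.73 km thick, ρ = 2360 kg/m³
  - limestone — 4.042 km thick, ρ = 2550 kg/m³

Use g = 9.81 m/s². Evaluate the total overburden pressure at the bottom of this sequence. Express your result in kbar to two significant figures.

2.5 kbar

unconsolidated sand: 2040 kg/m³ × 9.81 m/s² × 680 m = 1.361×10^7 Pa = 0.1361 kbar
alluvium: 2140 kg/m³ × 9.81 m/s² × 763 m = 1.602×10^7 Pa = 0.1602 kbar
halite: 2160 kg/m³ × 9.81 m/s² × 1710 m = 3.623×10^7 Pa = 0.3623 kbar
shale: 2360 kg/m³ × 9.81 m/s² × 3730 m = 8.636×10^7 Pa = 0.8636 kbar
limestone: 2550 kg/m³ × 9.81 m/s² × 4042 m = 1.011×10^8 Pa = 1.011 kbar
Total = 0.1361 + 0.1602 + 0.3623 + 0.8636 + 1.011 = 2.5333 kbar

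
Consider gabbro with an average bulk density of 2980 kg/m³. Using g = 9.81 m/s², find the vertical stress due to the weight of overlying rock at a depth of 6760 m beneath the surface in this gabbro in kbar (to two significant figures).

gabbro: 2980 kg/m³ × 9.81 m/s² × 6760 m = 1.976×10^8 Pa = 1.976 kbar

2.0 kbar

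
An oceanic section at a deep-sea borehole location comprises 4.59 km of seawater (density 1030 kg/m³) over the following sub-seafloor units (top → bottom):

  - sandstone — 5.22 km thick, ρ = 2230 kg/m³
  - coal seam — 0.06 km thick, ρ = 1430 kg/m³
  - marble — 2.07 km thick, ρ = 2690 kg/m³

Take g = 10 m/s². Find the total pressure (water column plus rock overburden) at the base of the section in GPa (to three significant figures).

0.220 GPa

seawater: 1030 kg/m³ × 10 m/s² × 4590 m = 4.728×10^7 Pa = 0.04728 GPa
sandstone: 2230 kg/m³ × 10 m/s² × 5220 m = 1.164×10^8 Pa = 0.1164 GPa
coal seam: 1430 kg/m³ × 10 m/s² × 60 m = 8.580×10^5 Pa = 8.580×10^-4 GPa
marble: 2690 kg/m³ × 10 m/s² × 2070 m = 5.568×10^7 Pa = 0.05568 GPa
Total = 0.04728 + 0.1164 + 8.580×10^-4 + 0.05568 = 0.22022 GPa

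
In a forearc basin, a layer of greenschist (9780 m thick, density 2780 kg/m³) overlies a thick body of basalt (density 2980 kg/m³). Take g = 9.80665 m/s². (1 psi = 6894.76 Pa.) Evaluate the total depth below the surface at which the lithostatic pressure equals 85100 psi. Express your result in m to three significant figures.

20700 m

Pressure at base of upper layers: 2780×9.80665×9780 = 2.666×10^8 Pa = 38671 psi
Remaining pressure to be supplied by basalt: 5.867×10^8 − 2.666×10^8 = 3.201×10^8 Pa
Additional depth in basalt = 3.201×10^8 Pa / (2980 kg/m³ × 9.80665 m/s²) = 10954 m
Total depth = 9780 m + 10954 m = 20734 m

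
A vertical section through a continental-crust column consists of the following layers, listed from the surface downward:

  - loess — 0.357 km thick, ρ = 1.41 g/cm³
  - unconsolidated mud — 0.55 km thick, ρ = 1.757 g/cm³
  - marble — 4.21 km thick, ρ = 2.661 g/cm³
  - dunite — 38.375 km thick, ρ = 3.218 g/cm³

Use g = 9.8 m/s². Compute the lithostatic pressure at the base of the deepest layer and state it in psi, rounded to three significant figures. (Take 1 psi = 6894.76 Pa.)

194000 psi

loess: 1410 kg/m³ × 9.8 m/s² × 357 m = 4.933×10^6 Pa = 715.5 psi
unconsolidated mud: 1757 kg/m³ × 9.8 m/s² × 550 m = 9.470×10^6 Pa = 1374 psi
marble: 2661 kg/m³ × 9.8 m/s² × 4210 m = 1.098×10^8 Pa = 15923 psi
dunite: 3218 kg/m³ × 9.8 m/s² × 38375 m = 1.210×10^9 Pa = 1.755×10^5 psi
Total = 715.5 + 1374 + 15923 + 1.755×10^5 = 1.9354×10^5 psi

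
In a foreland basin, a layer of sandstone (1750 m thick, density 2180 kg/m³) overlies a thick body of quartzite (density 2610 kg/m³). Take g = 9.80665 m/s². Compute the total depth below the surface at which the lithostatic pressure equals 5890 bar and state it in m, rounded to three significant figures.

23300 m

Pressure at base of upper layers: 2180×9.80665×1750 = 3.741×10^7 Pa = 374.1 bar
Remaining pressure to be supplied by quartzite: 5.890×10^8 − 3.741×10^7 = 5.516×10^8 Pa
Additional depth in quartzite = 5.516×10^8 Pa / (2610 kg/m³ × 9.80665 m/s²) = 21550 m
Total depth = 1750 m + 21550 m = 23300 m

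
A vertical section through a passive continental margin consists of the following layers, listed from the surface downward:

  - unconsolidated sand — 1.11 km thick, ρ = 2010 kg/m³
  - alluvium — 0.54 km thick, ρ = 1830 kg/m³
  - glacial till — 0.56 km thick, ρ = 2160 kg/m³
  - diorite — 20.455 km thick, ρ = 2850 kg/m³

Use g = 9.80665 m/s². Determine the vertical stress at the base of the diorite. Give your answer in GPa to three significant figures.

unconsolidated sand: 2010 kg/m³ × 9.80665 m/s² × 1110 m = 2.188×10^7 Pa = 0.02188 GPa
alluvium: 1830 kg/m³ × 9.80665 m/s² × 540 m = 9.691×10^6 Pa = 9.691×10^-3 GPa
glacial till: 2160 kg/m³ × 9.80665 m/s² × 560 m = 1.186×10^7 Pa = 0.01186 GPa
diorite: 2850 kg/m³ × 9.80665 m/s² × 20455 m = 5.717×10^8 Pa = 0.5717 GPa
Total = 0.02188 + 9.691×10^-3 + 0.01186 + 0.5717 = 0.61513 GPa

0.615 GPa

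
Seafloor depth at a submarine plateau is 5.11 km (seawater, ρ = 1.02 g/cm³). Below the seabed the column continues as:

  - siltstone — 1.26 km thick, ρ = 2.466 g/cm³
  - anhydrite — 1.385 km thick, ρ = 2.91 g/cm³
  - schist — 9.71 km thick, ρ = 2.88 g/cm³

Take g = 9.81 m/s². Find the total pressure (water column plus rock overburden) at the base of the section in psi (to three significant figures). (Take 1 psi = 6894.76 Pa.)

57400 psi

seawater: 1020 kg/m³ × 9.81 m/s² × 5110 m = 5.113×10^7 Pa = 7416 psi
siltstone: 2466 kg/m³ × 9.81 m/s² × 1260 m = 3.048×10^7 Pa = 4421 psi
anhydrite: 2910 kg/m³ × 9.81 m/s² × 1385 m = 3.954×10^7 Pa = 5734 psi
schist: 2880 kg/m³ × 9.81 m/s² × 9710 m = 2.743×10^8 Pa = 39789 psi
Total = 7416 + 4421 + 5734 + 39789 = 57360 psi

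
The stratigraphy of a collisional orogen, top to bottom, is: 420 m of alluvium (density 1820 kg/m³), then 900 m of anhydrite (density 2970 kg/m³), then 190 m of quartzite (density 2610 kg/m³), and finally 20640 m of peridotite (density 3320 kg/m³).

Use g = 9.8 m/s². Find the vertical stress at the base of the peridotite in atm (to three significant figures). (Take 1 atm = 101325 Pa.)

7010 atm

alluvium: 1820 kg/m³ × 9.8 m/s² × 420 m = 7.491×10^6 Pa = 73.93 atm
anhydrite: 2970 kg/m³ × 9.8 m/s² × 900 m = 2.620×10^7 Pa = 258.5 atm
quartzite: 2610 kg/m³ × 9.8 m/s² × 190 m = 4.860×10^6 Pa = 47.96 atm
peridotite: 3320 kg/m³ × 9.8 m/s² × 20640 m = 6.715×10^8 Pa = 6628 atm
Total = 73.93 + 258.5 + 47.96 + 6628 = 7008.0 atm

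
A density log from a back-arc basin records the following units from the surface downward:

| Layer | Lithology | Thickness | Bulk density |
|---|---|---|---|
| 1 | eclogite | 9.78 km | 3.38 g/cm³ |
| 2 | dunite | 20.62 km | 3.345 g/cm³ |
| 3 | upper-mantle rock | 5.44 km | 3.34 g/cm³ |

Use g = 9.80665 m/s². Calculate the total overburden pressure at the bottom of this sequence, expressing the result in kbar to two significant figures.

eclogite: 3380 kg/m³ × 9.80665 m/s² × 9780 m = 3.242×10^8 Pa = 3.242 kbar
dunite: 3345 kg/m³ × 9.80665 m/s² × 20620 m = 6.764×10^8 Pa = 6.764 kbar
upper-mantle rock: 3340 kg/m³ × 9.80665 m/s² × 5440 m = 1.782×10^8 Pa = 1.782 kbar
Total = 3.242 + 6.764 + 1.782 = 11.788 kbar

12 kbar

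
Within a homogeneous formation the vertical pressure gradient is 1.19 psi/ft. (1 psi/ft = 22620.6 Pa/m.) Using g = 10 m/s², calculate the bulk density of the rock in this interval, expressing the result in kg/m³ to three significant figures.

ρ = (dP/dz)/g = 1.19 psi/ft / 10 m/s² = 26919 Pa/m / 10 m/s² = 2691.9 kg/m³

2690 kg/m³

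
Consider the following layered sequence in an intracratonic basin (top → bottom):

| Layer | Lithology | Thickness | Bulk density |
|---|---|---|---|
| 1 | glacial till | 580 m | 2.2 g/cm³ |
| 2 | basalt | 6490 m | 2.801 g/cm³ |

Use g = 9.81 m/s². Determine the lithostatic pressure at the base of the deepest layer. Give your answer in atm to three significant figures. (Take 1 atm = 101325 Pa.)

1880 atm

glacial till: 2200 kg/m³ × 9.81 m/s² × 580 m = 1.252×10^7 Pa = 123.5 atm
basalt: 2801 kg/m³ × 9.81 m/s² × 6490 m = 1.783×10^8 Pa = 1760 atm
Total = 123.5 + 1760 = 1883.5 atm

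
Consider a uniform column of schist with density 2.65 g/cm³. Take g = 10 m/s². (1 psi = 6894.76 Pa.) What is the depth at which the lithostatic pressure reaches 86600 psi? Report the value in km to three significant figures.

22.5 km

h = P/(ρg) = 86600 psi / (2650 kg/m³ × 10 m/s²) = 5.971×10^8 Pa / 26500 Pa/m = 22532 m
= 22.532 km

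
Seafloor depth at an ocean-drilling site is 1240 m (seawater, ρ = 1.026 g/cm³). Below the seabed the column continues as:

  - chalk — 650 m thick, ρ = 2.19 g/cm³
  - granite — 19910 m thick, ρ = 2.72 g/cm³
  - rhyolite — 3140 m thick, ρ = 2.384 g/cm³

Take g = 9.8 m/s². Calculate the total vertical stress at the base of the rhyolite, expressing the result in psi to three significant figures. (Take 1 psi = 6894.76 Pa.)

seawater: 1026 kg/m³ × 9.8 m/s² × 1240 m = 1.247×10^7 Pa = 1808 psi
chalk: 2190 kg/m³ × 9.8 m/s² × 650 m = 1.395×10^7 Pa = 2023 psi
granite: 2720 kg/m³ × 9.8 m/s² × 19910 m = 5.307×10^8 Pa = 76975 psi
rhyolite: 2384 kg/m³ × 9.8 m/s² × 3140 m = 7.336×10^7 Pa = 10640 psi
Total = 1808 + 2023 + 76975 + 10640 = 91446 psi

91400 psi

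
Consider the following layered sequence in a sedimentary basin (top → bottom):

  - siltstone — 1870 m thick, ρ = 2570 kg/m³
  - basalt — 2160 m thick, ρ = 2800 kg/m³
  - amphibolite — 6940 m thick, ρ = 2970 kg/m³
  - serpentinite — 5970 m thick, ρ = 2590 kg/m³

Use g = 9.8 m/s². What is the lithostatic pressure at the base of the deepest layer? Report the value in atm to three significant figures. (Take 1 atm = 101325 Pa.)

4540 atm

siltstone: 2570 kg/m³ × 9.8 m/s² × 1870 m = 4.710×10^7 Pa = 464.8 atm
basalt: 2800 kg/m³ × 9.8 m/s² × 2160 m = 5.927×10^7 Pa = 585.0 atm
amphibolite: 2970 kg/m³ × 9.8 m/s² × 6940 m = 2.020×10^8 Pa = 1994 atm
serpentinite: 2590 kg/m³ × 9.8 m/s² × 5970 m = 1.515×10^8 Pa = 1495 atm
Total = 464.8 + 585.0 + 1994 + 1495 = 4538.8 atm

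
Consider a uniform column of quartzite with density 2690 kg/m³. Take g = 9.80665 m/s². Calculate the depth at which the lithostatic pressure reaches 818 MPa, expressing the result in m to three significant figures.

h = P/(ρg) = 818 MPa / (2690 kg/m³ × 9.80665 m/s²) = 8.180×10^8 Pa / 26380 Pa/m = 31008 m

31000 m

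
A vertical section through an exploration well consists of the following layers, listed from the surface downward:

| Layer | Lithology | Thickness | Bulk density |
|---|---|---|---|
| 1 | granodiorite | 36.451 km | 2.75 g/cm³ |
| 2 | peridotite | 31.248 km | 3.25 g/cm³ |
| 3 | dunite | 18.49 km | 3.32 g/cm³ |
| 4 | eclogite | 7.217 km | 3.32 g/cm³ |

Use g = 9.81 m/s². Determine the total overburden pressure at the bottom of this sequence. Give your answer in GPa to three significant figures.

2.82 GPa

granodiorite: 2750 kg/m³ × 9.81 m/s² × 36451 m = 9.834×10^8 Pa = 0.9834 GPa
peridotite: 3250 kg/m³ × 9.81 m/s² × 31248 m = 9.963×10^8 Pa = 0.9963 GPa
dunite: 3320 kg/m³ × 9.81 m/s² × 18490 m = 6.022×10^8 Pa = 0.6022 GPa
eclogite: 3320 kg/m³ × 9.81 m/s² × 7217 m = 2.351×10^8 Pa = 0.2351 GPa
Total = 0.9834 + 0.9963 + 0.6022 + 0.2351 = 2.8169 GPa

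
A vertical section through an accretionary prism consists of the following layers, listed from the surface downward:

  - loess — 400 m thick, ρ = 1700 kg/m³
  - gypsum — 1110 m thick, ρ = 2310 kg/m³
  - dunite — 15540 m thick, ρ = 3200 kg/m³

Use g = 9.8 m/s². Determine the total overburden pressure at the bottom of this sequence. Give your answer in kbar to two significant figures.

5.2 kbar

loess: 1700 kg/m³ × 9.8 m/s² × 400 m = 6.664×10^6 Pa = 0.06664 kbar
gypsum: 2310 kg/m³ × 9.8 m/s² × 1110 m = 2.513×10^7 Pa = 0.2513 kbar
dunite: 3200 kg/m³ × 9.8 m/s² × 15540 m = 4.873×10^8 Pa = 4.873 kbar
Total = 0.06664 + 0.2513 + 4.873 = 5.1913 kbar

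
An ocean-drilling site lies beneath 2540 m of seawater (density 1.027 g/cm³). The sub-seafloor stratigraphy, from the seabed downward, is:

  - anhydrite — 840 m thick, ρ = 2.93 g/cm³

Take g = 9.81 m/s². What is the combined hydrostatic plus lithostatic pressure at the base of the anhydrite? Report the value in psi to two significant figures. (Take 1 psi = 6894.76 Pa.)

seawater: 1027 kg/m³ × 9.81 m/s² × 2540 m = 2.559×10^7 Pa = 3712 psi
anhydrite: 2930 kg/m³ × 9.81 m/s² × 840 m = 2.414×10^7 Pa = 3502 psi
Total = 3712 + 3502 = 7213.4 psi

7200 psi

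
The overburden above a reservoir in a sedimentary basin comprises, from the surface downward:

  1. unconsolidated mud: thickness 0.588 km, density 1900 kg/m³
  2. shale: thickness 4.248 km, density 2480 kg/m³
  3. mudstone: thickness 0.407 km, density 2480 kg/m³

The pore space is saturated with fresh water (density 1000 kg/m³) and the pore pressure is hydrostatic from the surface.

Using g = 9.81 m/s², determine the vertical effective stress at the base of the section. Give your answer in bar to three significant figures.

728 bar

Overburden (lithostatic) stress σ_v:
unconsolidated mud: 1900 kg/m³ × 9.81 m/s² × 588 m = 1.096×10^7 Pa = 10.96 MPa
shale: 2480 kg/m³ × 9.81 m/s² × 4248 m = 1.033×10^8 Pa = 103.3 MPa
mudstone: 2480 kg/m³ × 9.81 m/s² × 407 m = 9.902×10^6 Pa = 9.902 MPa
Total = 10.96 + 103.3 + 9.902 = 124.21 MPa
Pore pressure P_p = 1000 kg/m³ × 9.81 m/s² × 5243 m = 5.143×10^7 Pa = 51.43 MPa
Effective stress σ' = σ_v − P_p = 124.2 − 51.43 = 72.776 MPa = 727.76 bar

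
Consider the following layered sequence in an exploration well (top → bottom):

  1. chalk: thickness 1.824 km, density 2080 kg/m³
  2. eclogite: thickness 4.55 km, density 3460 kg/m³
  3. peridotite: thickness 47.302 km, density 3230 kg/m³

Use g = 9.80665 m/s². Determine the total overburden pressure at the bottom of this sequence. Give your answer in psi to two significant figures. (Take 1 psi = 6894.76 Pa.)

250000 psi

chalk: 2080 kg/m³ × 9.80665 m/s² × 1824 m = 3.721×10^7 Pa = 5396 psi
eclogite: 3460 kg/m³ × 9.80665 m/s² × 4550 m = 1.544×10^8 Pa = 22392 psi
peridotite: 3230 kg/m³ × 9.80665 m/s² × 47302 m = 1.498×10^9 Pa = 2.173×10^5 psi
Total = 5396 + 22392 + 2.173×10^5 = 2.4510×10^5 psi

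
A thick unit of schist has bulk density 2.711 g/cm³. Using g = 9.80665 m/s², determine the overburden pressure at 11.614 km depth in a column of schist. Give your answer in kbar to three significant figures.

schist: 2711 kg/m³ × 9.80665 m/s² × 11614 m = 3.088×10^8 Pa = 3.088 kbar

3.09 kbar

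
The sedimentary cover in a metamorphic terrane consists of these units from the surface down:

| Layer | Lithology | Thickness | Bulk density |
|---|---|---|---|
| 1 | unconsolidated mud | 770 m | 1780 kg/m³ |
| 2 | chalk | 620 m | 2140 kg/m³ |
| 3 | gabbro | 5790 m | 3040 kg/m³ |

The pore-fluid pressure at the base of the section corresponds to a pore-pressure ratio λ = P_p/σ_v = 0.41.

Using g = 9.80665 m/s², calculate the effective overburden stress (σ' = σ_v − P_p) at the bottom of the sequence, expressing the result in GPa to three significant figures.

Overburden (lithostatic) stress σ_v:
unconsolidated mud: 1780 kg/m³ × 9.80665 m/s² × 770 m = 1.344×10^7 Pa = 13.44 MPa
chalk: 2140 kg/m³ × 9.80665 m/s² × 620 m = 1.301×10^7 Pa = 13.01 MPa
gabbro: 3040 kg/m³ × 9.80665 m/s² × 5790 m = 1.726×10^8 Pa = 172.6 MPa
Total = 13.44 + 13.01 + 172.6 = 199.07 MPa
Pore pressure P_p = λ·σ_v = 0.41 × 199.1 MPa = 81.62 MPa
Effective stress σ' = σ_v − P_p = 199.1 − 81.62 = 117.45 MPa = 0.11745 GPa

0.117 GPa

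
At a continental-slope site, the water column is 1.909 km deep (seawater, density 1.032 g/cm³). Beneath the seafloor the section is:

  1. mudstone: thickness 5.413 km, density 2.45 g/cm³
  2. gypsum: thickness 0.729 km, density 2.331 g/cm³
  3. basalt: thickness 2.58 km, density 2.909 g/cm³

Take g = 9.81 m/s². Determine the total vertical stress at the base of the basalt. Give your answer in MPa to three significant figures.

240 MPa

seawater: 1032 kg/m³ × 9.81 m/s² × 1909 m = 1.933×10^7 Pa = 19.33 MPa
mudstone: 2450 kg/m³ × 9.81 m/s² × 5413 m = 1.301×10^8 Pa = 130.1 MPa
gypsum: 2331 kg/m³ × 9.81 m/s² × 729 m = 1.667×10^7 Pa = 16.67 MPa
basalt: 2909 kg/m³ × 9.81 m/s² × 2580 m = 7.363×10^7 Pa = 73.63 MPa
Total = 19.33 + 130.1 + 16.67 + 73.63 = 239.72 MPa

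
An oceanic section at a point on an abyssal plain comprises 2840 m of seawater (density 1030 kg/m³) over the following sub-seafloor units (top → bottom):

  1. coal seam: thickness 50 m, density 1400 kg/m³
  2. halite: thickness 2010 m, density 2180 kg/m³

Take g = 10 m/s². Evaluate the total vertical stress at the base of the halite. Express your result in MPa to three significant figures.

73.8 MPa

seawater: 1030 kg/m³ × 10 m/s² × 2840 m = 2.925×10^7 Pa = 29.25 MPa
coal seam: 1400 kg/m³ × 10 m/s² × 50 m = 7.000×10^5 Pa = 0.7000 MPa
halite: 2180 kg/m³ × 10 m/s² × 2010 m = 4.382×10^7 Pa = 43.82 MPa
Total = 29.25 + 0.7000 + 43.82 = 73.770 MPa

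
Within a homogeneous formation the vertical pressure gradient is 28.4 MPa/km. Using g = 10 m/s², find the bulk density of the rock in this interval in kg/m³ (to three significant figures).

2840 kg/m³

ρ = (dP/dz)/g = 28.4 MPa/km / 10 m/s² = 28400 Pa/m / 10 m/s² = 2840.0 kg/m³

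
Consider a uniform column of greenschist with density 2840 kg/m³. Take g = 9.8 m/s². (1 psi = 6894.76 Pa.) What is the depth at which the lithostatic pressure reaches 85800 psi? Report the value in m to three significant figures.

h = P/(ρg) = 85800 psi / (2840 kg/m³ × 9.8 m/s²) = 5.916×10^8 Pa / 27832 Pa/m = 21255 m

21300 m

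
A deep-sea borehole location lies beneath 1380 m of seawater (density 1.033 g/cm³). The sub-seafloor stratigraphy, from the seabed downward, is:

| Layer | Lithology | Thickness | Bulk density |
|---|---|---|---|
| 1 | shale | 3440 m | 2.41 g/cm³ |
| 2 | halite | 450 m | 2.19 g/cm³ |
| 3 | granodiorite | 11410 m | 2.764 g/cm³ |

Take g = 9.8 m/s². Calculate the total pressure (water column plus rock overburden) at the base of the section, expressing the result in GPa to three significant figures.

seawater: 1033 kg/m³ × 9.8 m/s² × 1380 m = 1.397×10^7 Pa = 0.01397 GPa
shale: 2410 kg/m³ × 9.8 m/s² × 3440 m = 8.125×10^7 Pa = 0.08125 GPa
halite: 2190 kg/m³ × 9.8 m/s² × 450 m = 9.658×10^6 Pa = 9.658×10^-3 GPa
granodiorite: 2764 kg/m³ × 9.8 m/s² × 11410 m = 3.091×10^8 Pa = 0.3091 GPa
Total = 0.01397 + 0.08125 + 9.658×10^-3 + 0.3091 = 0.41394 GPa

0.414 GPa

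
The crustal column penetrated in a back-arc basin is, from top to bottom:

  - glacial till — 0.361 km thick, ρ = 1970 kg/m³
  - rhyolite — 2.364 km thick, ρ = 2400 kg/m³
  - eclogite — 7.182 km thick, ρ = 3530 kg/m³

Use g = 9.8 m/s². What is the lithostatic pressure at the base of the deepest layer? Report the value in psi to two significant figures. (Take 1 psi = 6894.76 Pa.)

45000 psi

glacial till: 1970 kg/m³ × 9.8 m/s² × 361 m = 6.969×10^6 Pa = 1011 psi
rhyolite: 2400 kg/m³ × 9.8 m/s² × 2364 m = 5.560×10^7 Pa = 8064 psi
eclogite: 3530 kg/m³ × 9.8 m/s² × 7182 m = 2.485×10^8 Pa = 36035 psi
Total = 1011 + 8064 + 36035 = 45110 psi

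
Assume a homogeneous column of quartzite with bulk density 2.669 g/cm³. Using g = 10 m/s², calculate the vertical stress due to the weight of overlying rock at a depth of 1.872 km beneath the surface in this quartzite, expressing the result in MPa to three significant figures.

50.0 MPa

quartzite: 2669 kg/m³ × 10 m/s² × 1872 m = 4.996×10^7 Pa = 49.96 MPa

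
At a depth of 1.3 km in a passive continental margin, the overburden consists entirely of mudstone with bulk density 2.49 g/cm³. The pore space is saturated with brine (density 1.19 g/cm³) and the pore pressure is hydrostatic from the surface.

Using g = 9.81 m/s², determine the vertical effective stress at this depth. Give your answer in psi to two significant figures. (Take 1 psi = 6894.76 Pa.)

Overburden (lithostatic) stress σ_v:
mudstone: 2490 kg/m³ × 9.81 m/s² × 1300 m = 3.175×10^7 Pa = 31.75 MPa
Pore pressure P_p = 1190 kg/m³ × 9.81 m/s² × 1300 m = 1.518×10^7 Pa = 15.18 MPa
Effective stress σ' = σ_v − P_p = 31.75 − 15.18 = 16.579 MPa = 2404.6 psi

2400 psi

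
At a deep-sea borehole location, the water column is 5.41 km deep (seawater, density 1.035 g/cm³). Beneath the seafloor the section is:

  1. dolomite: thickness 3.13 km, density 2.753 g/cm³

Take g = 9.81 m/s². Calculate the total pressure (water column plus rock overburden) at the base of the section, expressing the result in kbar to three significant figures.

seawater: 1035 kg/m³ × 9.81 m/s² × 5410 m = 5.493×10^7 Pa = 0.5493 kbar
dolomite: 2753 kg/m³ × 9.81 m/s² × 3130 m = 8.453×10^7 Pa = 0.8453 kbar
Total = 0.5493 + 0.8453 = 1.3946 kbar

1.39 kbar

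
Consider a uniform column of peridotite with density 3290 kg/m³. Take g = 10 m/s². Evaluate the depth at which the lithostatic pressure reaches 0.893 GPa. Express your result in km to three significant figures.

27.1 km

h = P/(ρg) = 0.893 GPa / (3290 kg/m³ × 10 m/s²) = 8.930×10^8 Pa / 32900 Pa/m = 27143 m
= 27.143 km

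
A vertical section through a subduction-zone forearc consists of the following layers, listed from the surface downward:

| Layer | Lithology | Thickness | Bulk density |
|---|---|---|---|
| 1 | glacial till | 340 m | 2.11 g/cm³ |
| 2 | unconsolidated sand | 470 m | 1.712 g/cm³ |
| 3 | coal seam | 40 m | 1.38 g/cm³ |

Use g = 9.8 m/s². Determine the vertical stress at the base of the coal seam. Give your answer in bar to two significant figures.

150 bar

glacial till: 2110 kg/m³ × 9.8 m/s² × 340 m = 7.031×10^6 Pa = 70.31 bar
unconsolidated sand: 1712 kg/m³ × 9.8 m/s² × 470 m = 7.885×10^6 Pa = 78.85 bar
coal seam: 1380 kg/m³ × 9.8 m/s² × 40 m = 5.410×10^5 Pa = 5.410 bar
Total = 70.31 + 78.85 + 5.410 = 154.57 bar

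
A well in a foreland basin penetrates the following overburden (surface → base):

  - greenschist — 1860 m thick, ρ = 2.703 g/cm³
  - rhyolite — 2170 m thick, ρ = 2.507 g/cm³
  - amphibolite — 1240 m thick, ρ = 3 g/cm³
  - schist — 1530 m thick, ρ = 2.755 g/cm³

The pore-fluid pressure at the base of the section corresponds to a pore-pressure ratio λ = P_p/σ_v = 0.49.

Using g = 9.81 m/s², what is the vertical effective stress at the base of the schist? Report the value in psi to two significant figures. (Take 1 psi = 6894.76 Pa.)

Overburden (lithostatic) stress σ_v:
greenschist: 2703 kg/m³ × 9.81 m/s² × 1860 m = 4.932×10^7 Pa = 49.32 MPa
rhyolite: 2507 kg/m³ × 9.81 m/s² × 2170 m = 5.337×10^7 Pa = 53.37 MPa
amphibolite: 3000 kg/m³ × 9.81 m/s² × 1240 m = 3.649×10^7 Pa = 36.49 MPa
schist: 2755 kg/m³ × 9.81 m/s² × 1530 m = 4.135×10^7 Pa = 41.35 MPa
Total = 49.32 + 53.37 + 36.49 + 41.35 = 180.53 MPa
Pore pressure P_p = λ·σ_v = 0.49 × 180.5 MPa = 88.46 MPa
Effective stress σ' = σ_v − P_p = 180.5 − 88.46 = 92.072 MPa = 13354 psi

13000 psi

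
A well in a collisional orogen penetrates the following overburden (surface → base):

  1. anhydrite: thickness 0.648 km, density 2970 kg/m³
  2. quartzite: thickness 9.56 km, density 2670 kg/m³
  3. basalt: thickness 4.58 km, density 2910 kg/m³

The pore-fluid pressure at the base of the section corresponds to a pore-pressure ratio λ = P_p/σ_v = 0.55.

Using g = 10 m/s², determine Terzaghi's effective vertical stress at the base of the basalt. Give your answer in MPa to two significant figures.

180 MPa

Overburden (lithostatic) stress σ_v:
anhydrite: 2970 kg/m³ × 10 m/s² × 648 m = 1.925×10^7 Pa = 19.25 MPa
quartzite: 2670 kg/m³ × 10 m/s² × 9560 m = 2.553×10^8 Pa = 255.3 MPa
basalt: 2910 kg/m³ × 10 m/s² × 4580 m = 1.333×10^8 Pa = 133.3 MPa
Total = 19.25 + 255.3 + 133.3 = 407.78 MPa
Pore pressure P_p = λ·σ_v = 0.55 × 407.8 MPa = 224.3 MPa
Effective stress σ' = σ_v − P_p = 407.8 − 224.3 = 183.50 MPa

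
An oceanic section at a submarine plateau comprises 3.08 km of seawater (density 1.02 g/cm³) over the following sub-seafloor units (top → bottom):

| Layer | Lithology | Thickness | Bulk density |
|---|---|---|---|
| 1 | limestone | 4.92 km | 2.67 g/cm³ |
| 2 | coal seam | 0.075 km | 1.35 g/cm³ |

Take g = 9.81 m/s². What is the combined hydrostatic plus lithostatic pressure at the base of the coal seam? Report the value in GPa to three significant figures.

seawater: 1020 kg/m³ × 9.81 m/s² × 3080 m = 3.082×10^7 Pa = 0.03082 GPa
limestone: 2670 kg/m³ × 9.81 m/s² × 4920 m = 1.289×10^8 Pa = 0.1289 GPa
coal seam: 1350 kg/m³ × 9.81 m/s² × 75 m = 9.933×10^5 Pa = 9.933×10^-4 GPa
Total = 0.03082 + 0.1289 + 9.933×10^-4 = 0.16068 GPa

0.161 GPa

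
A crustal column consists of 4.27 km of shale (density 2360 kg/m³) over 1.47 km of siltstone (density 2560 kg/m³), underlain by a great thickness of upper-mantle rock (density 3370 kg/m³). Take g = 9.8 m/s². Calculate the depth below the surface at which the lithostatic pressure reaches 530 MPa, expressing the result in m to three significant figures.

Pressure at base of upper layers: 2360×9.8×4270 + 2560×9.8×1470 = 1.356×10^8 Pa = 135.6 MPa
Remaining pressure to be supplied by upper-mantle rock: 5.300×10^8 − 1.356×10^8 = 3.944×10^8 Pa
Additional depth in upper-mantle rock = 3.944×10^8 Pa / (3370 kg/m³ × 9.8 m/s²) = 11941 m
Total depth = 5740 m + 11941 m = 17681 m

17700 m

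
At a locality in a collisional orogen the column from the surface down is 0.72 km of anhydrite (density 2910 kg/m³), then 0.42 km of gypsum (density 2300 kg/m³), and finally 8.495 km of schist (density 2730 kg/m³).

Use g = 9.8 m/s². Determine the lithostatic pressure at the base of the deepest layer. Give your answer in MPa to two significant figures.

260 MPa

anhydrite: 2910 kg/m³ × 9.8 m/s² × 720 m = 2.053×10^7 Pa = 20.53 MPa
gypsum: 2300 kg/m³ × 9.8 m/s² × 420 m = 9.467×10^6 Pa = 9.467 MPa
schist: 2730 kg/m³ × 9.8 m/s² × 8495 m = 2.273×10^8 Pa = 227.3 MPa
Total = 20.53 + 9.467 + 227.3 = 257.27 MPa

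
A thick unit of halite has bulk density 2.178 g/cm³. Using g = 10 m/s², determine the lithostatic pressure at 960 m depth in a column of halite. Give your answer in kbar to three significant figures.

0.209 kbar

halite: 2178 kg/m³ × 10 m/s² × 960 m = 2.091×10^7 Pa = 0.2091 kbar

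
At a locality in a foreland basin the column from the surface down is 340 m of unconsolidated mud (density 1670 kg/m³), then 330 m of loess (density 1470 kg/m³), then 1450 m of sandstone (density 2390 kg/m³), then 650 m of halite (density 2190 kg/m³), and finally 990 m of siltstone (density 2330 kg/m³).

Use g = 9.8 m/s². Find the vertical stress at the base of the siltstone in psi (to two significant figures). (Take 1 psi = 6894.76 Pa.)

unconsolidated mud: 1670 kg/m³ × 9.8 m/s² × 340 m = 5.564×10^6 Pa = 807.1 psi
loess: 1470 kg/m³ × 9.8 m/s² × 330 m = 4.754×10^6 Pa = 689.5 psi
sandstone: 2390 kg/m³ × 9.8 m/s² × 1450 m = 3.396×10^7 Pa = 4926 psi
halite: 2190 kg/m³ × 9.8 m/s² × 650 m = 1.395×10^7 Pa = 2023 psi
siltstone: 2330 kg/m³ × 9.8 m/s² × 990 m = 2.261×10^7 Pa = 3279 psi
Total = 807.1 + 689.5 + 4926 + 2023 + 3279 = 11724 psi

12000 psi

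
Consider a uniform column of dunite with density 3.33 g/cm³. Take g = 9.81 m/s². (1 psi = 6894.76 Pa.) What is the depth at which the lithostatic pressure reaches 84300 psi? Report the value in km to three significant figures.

17.8 km

h = P/(ρg) = 84300 psi / (3330 kg/m³ × 9.81 m/s²) = 5.812×10^8 Pa / 32667 Pa/m = 17792 m
= 17.792 km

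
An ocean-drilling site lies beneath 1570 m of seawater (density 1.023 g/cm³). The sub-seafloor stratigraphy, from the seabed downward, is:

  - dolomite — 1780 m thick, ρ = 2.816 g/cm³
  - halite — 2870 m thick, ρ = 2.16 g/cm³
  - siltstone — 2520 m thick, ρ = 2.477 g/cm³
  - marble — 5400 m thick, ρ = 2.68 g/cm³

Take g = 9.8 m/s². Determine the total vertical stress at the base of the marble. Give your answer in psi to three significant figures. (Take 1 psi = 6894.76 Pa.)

47700 psi

seawater: 1023 kg/m³ × 9.8 m/s² × 1570 m = 1.574×10^7 Pa = 2283 psi
dolomite: 2816 kg/m³ × 9.8 m/s² × 1780 m = 4.912×10^7 Pa = 7125 psi
halite: 2160 kg/m³ × 9.8 m/s² × 2870 m = 6.075×10^7 Pa = 8811 psi
siltstone: 2477 kg/m³ × 9.8 m/s² × 2520 m = 6.117×10^7 Pa = 8872 psi
marble: 2680 kg/m³ × 9.8 m/s² × 5400 m = 1.418×10^8 Pa = 20570 psi
Total = 2283 + 7125 + 8811 + 8872 + 20570 = 47661 psi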